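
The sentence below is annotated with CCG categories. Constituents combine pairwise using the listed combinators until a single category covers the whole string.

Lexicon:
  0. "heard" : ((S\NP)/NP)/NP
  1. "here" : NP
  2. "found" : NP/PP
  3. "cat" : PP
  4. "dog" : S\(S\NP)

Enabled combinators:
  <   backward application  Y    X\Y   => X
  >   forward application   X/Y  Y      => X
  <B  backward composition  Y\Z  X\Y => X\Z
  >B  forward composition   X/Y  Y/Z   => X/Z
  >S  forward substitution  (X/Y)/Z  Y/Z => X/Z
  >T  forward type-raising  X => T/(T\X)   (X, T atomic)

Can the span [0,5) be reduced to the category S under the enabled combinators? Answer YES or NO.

YES

[0,5] S   <
  [0,4] S\NP   >
    [0,2] (S\NP)/NP   >
      [0,1] "heard" : ((S\NP)/NP)/NP
      [1,2] "here" : NP
    [2,4] NP   >
      [2,3] "found" : NP/PP
      [3,4] "cat" : PP
  [4,5] "dog" : S\(S\NP)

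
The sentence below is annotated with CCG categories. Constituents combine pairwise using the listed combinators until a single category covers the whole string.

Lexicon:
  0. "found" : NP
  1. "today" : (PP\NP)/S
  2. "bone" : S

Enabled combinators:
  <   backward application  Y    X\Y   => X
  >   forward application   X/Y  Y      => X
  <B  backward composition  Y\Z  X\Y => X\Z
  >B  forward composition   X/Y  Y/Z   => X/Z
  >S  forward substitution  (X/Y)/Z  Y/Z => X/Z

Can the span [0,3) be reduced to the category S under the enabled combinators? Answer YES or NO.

NO

NP (PP\NP)/S S
CKY chart[0,3] = {PP}; S ∉ chart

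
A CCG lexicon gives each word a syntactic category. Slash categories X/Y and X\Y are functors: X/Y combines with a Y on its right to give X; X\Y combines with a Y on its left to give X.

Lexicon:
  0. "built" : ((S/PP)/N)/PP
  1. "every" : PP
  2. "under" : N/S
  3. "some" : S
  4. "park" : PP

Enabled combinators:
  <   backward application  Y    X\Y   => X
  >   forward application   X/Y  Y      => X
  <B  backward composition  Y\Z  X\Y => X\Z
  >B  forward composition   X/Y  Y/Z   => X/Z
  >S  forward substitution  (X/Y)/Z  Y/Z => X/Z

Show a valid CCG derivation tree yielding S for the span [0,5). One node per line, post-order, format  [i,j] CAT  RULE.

[0,5] S   >
  [0,4] S/PP   >
    [0,2] (S/PP)/N   >
      [0,1] "built" : ((S/PP)/N)/PP
      [1,2] "every" : PP
    [2,4] N   >
      [2,3] "under" : N/S
      [3,4] "some" : S
  [4,5] "park" : PP

[0,1] ((S/PP)/N)/PP  lex  "built"
[1,2] PP  lex  "every"
[0,2] (S/PP)/N  >  k=1
[2,3] N/S  lex  "under"
[3,4] S  lex  "some"
[2,4] N  >  k=3
[0,4] S/PP  >  k=2
[4,5] PP  lex  "park"
[0,5] S  >  k=4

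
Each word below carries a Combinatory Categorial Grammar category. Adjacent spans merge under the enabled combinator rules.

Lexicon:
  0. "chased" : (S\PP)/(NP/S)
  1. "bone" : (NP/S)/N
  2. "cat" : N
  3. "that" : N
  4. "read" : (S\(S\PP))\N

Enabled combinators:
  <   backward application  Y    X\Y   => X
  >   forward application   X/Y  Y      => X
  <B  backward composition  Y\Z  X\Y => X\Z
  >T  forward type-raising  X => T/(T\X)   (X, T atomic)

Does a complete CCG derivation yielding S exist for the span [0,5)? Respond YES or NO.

[0,5] S   <
  [0,3] S\PP   >
    [0,1] "chased" : (S\PP)/(NP/S)
    [1,3] NP/S   >
      [1,2] "bone" : (NP/S)/N
      [2,3] "cat" : N
  [3,5] S\(S\PP)   <
    [3,4] "that" : N
    [4,5] "read" : (S\(S\PP))\N

YES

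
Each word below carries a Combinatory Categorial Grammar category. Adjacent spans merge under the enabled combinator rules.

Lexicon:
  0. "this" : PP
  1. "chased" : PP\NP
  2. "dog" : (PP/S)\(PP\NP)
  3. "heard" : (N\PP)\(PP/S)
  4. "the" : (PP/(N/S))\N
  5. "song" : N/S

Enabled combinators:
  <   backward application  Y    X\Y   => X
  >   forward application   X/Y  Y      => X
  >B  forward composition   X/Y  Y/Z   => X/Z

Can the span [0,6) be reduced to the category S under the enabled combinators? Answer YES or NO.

NO

PP PP\NP (PP/S)\(PP\NP) (N\PP)\(PP/S) (PP/(N/S))\N N/S
CKY chart[0,6] = {PP}; S ∉ chart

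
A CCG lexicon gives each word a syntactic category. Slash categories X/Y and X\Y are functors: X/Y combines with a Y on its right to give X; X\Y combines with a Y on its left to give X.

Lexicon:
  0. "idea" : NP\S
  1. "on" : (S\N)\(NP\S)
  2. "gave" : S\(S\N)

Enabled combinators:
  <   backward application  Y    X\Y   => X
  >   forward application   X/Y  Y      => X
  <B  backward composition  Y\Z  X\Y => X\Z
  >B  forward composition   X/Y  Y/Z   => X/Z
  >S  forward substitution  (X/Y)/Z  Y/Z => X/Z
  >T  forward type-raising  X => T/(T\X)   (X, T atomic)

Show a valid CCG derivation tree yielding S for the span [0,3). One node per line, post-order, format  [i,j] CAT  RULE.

[0,3] S   <
  [0,2] S\N   <
    [0,1] "idea" : NP\S
    [1,2] "on" : (S\N)\(NP\S)
  [2,3] "gave" : S\(S\N)

[0,1] NP\S  lex  "idea"
[1,2] (S\N)\(NP\S)  lex  "on"
[0,2] S\N  <  k=1
[2,3] S\(S\N)  lex  "gave"
[0,3] S  <  k=2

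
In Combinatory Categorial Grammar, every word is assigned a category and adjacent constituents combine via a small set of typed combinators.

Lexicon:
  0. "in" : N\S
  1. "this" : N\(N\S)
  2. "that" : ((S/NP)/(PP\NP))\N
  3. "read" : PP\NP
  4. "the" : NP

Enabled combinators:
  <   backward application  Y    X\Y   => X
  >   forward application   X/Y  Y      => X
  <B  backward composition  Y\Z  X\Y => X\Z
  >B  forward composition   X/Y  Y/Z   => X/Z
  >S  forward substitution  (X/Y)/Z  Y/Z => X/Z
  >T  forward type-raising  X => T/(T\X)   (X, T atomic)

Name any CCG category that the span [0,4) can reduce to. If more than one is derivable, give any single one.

[0,5] S   >
  [0,4] S/NP   >
    [0,3] (S/NP)/(PP\NP)   <
      [0,2] N   <
        [0,1] "in" : N\S
        [1,2] "this" : N\(N\S)
      [2,3] "that" : ((S/NP)/(PP\NP))\N
    [3,4] "read" : PP\NP
  [4,5] "the" : NP

S/NP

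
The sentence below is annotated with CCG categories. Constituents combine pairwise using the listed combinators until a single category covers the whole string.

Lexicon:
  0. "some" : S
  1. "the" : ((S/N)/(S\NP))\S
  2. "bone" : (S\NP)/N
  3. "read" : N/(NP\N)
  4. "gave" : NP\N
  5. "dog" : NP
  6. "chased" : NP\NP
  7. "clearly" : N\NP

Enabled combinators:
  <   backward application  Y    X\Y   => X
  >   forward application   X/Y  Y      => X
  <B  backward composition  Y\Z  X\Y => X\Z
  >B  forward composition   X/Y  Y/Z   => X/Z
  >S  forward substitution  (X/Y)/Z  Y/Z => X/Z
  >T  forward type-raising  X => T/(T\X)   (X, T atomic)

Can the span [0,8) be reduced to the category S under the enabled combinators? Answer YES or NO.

YES

[0,8] S   >
  [0,5] S/N   >
    [0,2] (S/N)/(S\NP)   <
      [0,1] "some" : S
      [1,2] "the" : ((S/N)/(S\NP))\S
    [2,5] S\NP   >
      [2,3] "bone" : (S\NP)/N
      [3,5] N   >
        [3,4] "read" : N/(NP\N)
        [4,5] "gave" : NP\N
  [5,8] N   >
    [5,6] N/(N\NP)   >T
      [5,6] "dog" : NP
    [6,8] N\NP   <B
      [6,7] "chased" : NP\NP
      [7,8] "clearly" : N\NP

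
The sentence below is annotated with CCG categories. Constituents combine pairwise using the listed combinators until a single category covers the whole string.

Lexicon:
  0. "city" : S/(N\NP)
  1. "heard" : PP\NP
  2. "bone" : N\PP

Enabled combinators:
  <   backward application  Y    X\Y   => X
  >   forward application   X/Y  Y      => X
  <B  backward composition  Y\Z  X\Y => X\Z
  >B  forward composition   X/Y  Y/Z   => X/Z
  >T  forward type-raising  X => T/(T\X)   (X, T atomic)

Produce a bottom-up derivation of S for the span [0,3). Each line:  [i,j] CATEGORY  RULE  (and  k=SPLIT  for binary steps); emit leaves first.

[0,1] S/(N\NP)  lex  "city"
[1,2] PP\NP  lex  "heard"
[2,3] N\PP  lex  "bone"
[1,3] N\NP  <B  k=2
[0,3] S  >  k=1

[0,3] S   >
  [0,1] "city" : S/(N\NP)
  [1,3] N\NP   <B
    [1,2] "heard" : PP\NP
    [2,3] "bone" : N\PP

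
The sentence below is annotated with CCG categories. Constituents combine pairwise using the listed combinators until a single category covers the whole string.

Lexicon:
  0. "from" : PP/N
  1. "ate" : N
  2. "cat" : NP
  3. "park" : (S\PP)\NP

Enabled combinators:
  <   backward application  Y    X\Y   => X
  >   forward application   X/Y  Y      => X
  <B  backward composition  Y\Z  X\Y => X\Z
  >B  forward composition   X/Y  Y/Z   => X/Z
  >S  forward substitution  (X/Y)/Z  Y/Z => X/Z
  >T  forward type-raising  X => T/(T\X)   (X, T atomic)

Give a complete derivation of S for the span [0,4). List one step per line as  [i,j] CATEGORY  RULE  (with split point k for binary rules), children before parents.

[0,4] S   <
  [0,2] PP   >
    [0,1] "from" : PP/N
    [1,2] "ate" : N
  [2,4] S\PP   <
    [2,3] "cat" : NP
    [3,4] "park" : (S\PP)\NP

[0,1] PP/N  lex  "from"
[1,2] N  lex  "ate"
[0,2] PP  >  k=1
[2,3] NP  lex  "cat"
[3,4] (S\PP)\NP  lex  "park"
[2,4] S\PP  <  k=3
[0,4] S  <  k=2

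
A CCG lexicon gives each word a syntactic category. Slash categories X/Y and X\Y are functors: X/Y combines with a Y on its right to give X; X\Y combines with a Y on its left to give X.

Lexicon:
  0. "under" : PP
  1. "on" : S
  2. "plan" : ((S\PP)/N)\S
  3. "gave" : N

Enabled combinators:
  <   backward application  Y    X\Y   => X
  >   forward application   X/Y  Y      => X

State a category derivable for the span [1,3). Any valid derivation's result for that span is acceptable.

[0,4] S   <
  [0,1] "under" : PP
  [1,4] S\PP   >
    [1,3] (S\PP)/N   <
      [1,2] "on" : S
      [2,3] "plan" : ((S\PP)/N)\S
    [3,4] "gave" : N

(S\PP)/N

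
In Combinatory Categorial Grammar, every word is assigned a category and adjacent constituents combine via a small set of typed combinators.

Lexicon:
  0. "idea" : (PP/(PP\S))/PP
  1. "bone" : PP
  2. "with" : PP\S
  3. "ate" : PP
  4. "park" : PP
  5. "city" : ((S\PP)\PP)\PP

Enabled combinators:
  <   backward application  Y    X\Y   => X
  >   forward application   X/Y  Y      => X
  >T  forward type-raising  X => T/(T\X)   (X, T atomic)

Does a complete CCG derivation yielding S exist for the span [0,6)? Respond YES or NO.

YES

[0,6] S   <
  [0,3] PP   >
    [0,2] PP/(PP\S)   >
      [0,1] "idea" : (PP/(PP\S))/PP
      [1,2] "bone" : PP
    [2,3] "with" : PP\S
  [3,6] S\PP   <
    [3,4] "ate" : PP
    [4,6] (S\PP)\PP   <
      [4,5] "park" : PP
      [5,6] "city" : ((S\PP)\PP)\PP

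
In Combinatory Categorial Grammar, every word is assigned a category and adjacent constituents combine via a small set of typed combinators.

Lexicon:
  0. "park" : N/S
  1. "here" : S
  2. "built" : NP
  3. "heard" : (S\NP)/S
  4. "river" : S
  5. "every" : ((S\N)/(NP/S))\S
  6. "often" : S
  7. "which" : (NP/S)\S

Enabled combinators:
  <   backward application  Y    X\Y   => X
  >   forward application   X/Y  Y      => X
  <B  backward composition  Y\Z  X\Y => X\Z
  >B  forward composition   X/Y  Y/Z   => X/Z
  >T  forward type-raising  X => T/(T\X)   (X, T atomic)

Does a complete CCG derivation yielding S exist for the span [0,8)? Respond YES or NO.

[0,8] S   <
  [0,2] N   >
    [0,1] "park" : N/S
    [1,2] "here" : S
  [2,8] S\N   >
    [2,6] (S\N)/(NP/S)   <
      [2,5] S   >
        [2,3] S/(S\NP)   >T
          [2,3] "built" : NP
        [3,5] S\NP   >
          [3,4] "heard" : (S\NP)/S
          [4,5] "river" : S
      [5,6] "every" : ((S\N)/(NP/S))\S
    [6,8] NP/S   <
      [6,7] "often" : S
      [7,8] "which" : (NP/S)\S

YES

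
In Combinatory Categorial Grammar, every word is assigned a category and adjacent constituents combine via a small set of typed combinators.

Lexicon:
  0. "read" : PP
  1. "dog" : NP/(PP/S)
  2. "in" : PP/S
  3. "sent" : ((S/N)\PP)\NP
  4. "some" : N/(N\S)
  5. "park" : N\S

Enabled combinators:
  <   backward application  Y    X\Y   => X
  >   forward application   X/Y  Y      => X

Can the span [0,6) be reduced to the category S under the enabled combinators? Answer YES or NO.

YES

[0,6] S   >
  [0,4] S/N   <
    [0,1] "read" : PP
    [1,4] (S/N)\PP   <
      [1,3] NP   >
        [1,2] "dog" : NP/(PP/S)
        [2,3] "in" : PP/S
      [3,4] "sent" : ((S/N)\PP)\NP
  [4,6] N   >
    [4,5] "some" : N/(N\S)
    [5,6] "park" : N\S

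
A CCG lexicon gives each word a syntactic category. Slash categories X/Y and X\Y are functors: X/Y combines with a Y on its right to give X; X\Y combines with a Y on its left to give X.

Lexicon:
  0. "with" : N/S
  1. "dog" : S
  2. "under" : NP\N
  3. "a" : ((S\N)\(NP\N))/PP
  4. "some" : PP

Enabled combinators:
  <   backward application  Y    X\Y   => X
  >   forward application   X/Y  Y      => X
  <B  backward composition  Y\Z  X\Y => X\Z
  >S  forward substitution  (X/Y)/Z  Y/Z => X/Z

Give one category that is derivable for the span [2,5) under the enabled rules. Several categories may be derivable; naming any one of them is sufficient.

[0,5] S   <
  [0,2] N   >
    [0,1] "with" : N/S
    [1,2] "dog" : S
  [2,5] S\N   <
    [2,3] "under" : NP\N
    [3,5] (S\N)\(NP\N)   >
      [3,4] "a" : ((S\N)\(NP\N))/PP
      [4,5] "some" : PP

S\N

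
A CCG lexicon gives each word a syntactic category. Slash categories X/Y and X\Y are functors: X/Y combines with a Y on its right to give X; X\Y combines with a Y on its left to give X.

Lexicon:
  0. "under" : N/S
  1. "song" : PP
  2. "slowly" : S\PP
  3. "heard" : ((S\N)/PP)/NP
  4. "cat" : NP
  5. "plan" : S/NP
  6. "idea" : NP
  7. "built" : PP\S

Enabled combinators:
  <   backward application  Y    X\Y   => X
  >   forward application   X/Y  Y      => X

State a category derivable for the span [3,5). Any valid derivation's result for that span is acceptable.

(S\N)/PP

[0,8] S   <
  [0,3] N   >
    [0,1] "under" : N/S
    [1,3] S   <
      [1,2] "song" : PP
      [2,3] "slowly" : S\PP
  [3,8] S\N   >
    [3,5] (S\N)/PP   >
      [3,4] "heard" : ((S\N)/PP)/NP
      [4,5] "cat" : NP
    [5,8] PP   <
      [5,7] S   >
        [5,6] "plan" : S/NP
        [6,7] "idea" : NP
      [7,8] "built" : PP\S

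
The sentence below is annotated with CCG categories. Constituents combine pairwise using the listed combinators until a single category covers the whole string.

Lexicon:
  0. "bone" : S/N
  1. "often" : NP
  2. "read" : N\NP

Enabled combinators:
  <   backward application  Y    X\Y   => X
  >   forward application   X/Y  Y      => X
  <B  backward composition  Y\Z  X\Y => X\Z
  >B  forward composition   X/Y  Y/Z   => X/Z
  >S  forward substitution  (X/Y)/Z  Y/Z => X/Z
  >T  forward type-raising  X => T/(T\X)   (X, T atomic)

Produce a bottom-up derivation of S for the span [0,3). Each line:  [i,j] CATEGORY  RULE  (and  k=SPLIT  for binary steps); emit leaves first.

[0,3] S   >
  [0,1] "bone" : S/N
  [1,3] N   <
    [1,2] "often" : NP
    [2,3] "read" : N\NP

[0,1] S/N  lex  "bone"
[1,2] NP  lex  "often"
[2,3] N\NP  lex  "read"
[1,3] N  <  k=2
[0,3] S  >  k=1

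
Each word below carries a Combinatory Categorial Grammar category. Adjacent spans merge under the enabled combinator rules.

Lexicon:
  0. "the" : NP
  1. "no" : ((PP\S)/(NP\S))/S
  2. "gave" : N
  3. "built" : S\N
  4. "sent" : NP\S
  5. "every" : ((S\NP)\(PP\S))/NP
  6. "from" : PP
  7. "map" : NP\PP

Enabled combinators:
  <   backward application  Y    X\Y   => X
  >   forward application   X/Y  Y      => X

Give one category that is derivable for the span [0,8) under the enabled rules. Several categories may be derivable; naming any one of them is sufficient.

[0,8] S   <
  [0,1] "the" : NP
  [1,8] S\NP   <
    [1,5] PP\S   >
      [1,4] (PP\S)/(NP\S)   >
        [1,2] "no" : ((PP\S)/(NP\S))/S
        [2,4] S   <
          [2,3] "gave" : N
          [3,4] "built" : S\N
      [4,5] "sent" : NP\S
    [5,8] (S\NP)\(PP\S)   >
      [5,6] "every" : ((S\NP)\(PP\S))/NP
      [6,8] NP   <
        [6,7] "from" : PP
        [7,8] "map" : NP\PP

S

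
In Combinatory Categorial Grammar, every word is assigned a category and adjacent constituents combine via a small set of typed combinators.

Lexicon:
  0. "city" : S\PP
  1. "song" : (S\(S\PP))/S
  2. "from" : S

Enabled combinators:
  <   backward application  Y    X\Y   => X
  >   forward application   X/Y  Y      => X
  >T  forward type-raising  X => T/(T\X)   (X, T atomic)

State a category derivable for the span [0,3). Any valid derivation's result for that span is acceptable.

[0,3] S   <
  [0,1] "city" : S\PP
  [1,3] S\(S\PP)   >
    [1,2] "song" : (S\(S\PP))/S
    [2,3] "from" : S

S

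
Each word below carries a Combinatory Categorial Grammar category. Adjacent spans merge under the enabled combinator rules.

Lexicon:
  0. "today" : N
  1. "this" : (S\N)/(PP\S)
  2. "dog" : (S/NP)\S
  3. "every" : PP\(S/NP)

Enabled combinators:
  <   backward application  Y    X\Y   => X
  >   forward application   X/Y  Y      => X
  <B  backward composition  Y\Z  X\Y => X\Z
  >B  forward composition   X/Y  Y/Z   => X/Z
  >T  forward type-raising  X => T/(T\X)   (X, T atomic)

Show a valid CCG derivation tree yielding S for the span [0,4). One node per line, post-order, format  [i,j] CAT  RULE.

[0,4] S   <
  [0,1] "today" : N
  [1,4] S\N   >
    [1,2] "this" : (S\N)/(PP\S)
    [2,4] PP\S   <B
      [2,3] "dog" : (S/NP)\S
      [3,4] "every" : PP\(S/NP)

[0,1] N  lex  "today"
[1,2] (S\N)/(PP\S)  lex  "this"
[2,3] (S/NP)\S  lex  "dog"
[3,4] PP\(S/NP)  lex  "every"
[2,4] PP\S  <B  k=3
[1,4] S\N  >  k=2
[0,4] S  <  k=1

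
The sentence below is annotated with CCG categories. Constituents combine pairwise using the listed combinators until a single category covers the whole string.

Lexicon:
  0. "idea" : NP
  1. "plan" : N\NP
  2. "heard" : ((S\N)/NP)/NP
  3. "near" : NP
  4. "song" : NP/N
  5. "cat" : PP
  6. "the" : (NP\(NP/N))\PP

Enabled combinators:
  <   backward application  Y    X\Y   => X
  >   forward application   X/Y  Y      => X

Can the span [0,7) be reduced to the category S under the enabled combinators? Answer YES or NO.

YES

[0,7] S   <
  [0,2] N   <
    [0,1] "idea" : NP
    [1,2] "plan" : N\NP
  [2,7] S\N   >
    [2,4] (S\N)/NP   >
      [2,3] "heard" : ((S\N)/NP)/NP
      [3,4] "near" : NP
    [4,7] NP   <
      [4,5] "song" : NP/N
      [5,7] NP\(NP/N)   <
        [5,6] "cat" : PP
        [6,7] "the" : (NP\(NP/N))\PP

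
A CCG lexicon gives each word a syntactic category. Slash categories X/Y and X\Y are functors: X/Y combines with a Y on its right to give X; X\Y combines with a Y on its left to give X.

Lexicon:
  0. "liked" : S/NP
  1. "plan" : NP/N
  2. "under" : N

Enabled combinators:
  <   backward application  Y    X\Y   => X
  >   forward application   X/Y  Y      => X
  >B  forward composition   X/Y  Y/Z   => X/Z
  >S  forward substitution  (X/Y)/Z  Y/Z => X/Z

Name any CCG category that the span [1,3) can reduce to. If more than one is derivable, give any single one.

NP

[0,3] S   >
  [0,1] "liked" : S/NP
  [1,3] NP   >
    [1,2] "plan" : NP/N
    [2,3] "under" : N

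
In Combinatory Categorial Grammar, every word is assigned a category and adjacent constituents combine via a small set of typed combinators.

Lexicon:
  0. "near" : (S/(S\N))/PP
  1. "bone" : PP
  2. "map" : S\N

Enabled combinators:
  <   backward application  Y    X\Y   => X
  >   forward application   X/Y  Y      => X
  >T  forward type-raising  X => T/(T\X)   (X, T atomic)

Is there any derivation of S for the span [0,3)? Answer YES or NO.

[0,3] S   >
  [0,2] S/(S\N)   >
    [0,1] "near" : (S/(S\N))/PP
    [1,2] "bone" : PP
  [2,3] "map" : S\N

YES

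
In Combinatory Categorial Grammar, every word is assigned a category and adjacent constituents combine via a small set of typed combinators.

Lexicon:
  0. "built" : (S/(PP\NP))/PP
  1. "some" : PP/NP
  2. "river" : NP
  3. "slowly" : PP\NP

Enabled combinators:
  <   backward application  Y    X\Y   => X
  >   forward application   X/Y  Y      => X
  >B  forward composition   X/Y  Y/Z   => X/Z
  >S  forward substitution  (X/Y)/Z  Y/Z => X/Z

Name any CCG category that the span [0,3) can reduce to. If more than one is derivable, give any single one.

[0,4] S   >
  [0,3] S/(PP\NP)   >
    [0,1] "built" : (S/(PP\NP))/PP
    [1,3] PP   >
      [1,2] "some" : PP/NP
      [2,3] "river" : NP
  [3,4] "slowly" : PP\NP

S/(PP\NP)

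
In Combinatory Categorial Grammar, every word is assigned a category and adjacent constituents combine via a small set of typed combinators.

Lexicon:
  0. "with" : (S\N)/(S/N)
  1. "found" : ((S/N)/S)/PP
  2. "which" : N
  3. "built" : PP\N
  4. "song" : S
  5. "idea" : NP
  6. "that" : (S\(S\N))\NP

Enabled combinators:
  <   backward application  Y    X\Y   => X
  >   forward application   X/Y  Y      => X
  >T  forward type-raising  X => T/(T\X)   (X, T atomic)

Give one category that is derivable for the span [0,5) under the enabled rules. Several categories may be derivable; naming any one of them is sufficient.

S\N

[0,7] S   <
  [0,5] S\N   >
    [0,1] "with" : (S\N)/(S/N)
    [1,5] S/N   >
      [1,4] (S/N)/S   >
        [1,2] "found" : ((S/N)/S)/PP
        [2,4] PP   <
          [2,3] "which" : N
          [3,4] "built" : PP\N
      [4,5] "song" : S
  [5,7] S\(S\N)   <
    [5,6] "idea" : NP
    [6,7] "that" : (S\(S\N))\NP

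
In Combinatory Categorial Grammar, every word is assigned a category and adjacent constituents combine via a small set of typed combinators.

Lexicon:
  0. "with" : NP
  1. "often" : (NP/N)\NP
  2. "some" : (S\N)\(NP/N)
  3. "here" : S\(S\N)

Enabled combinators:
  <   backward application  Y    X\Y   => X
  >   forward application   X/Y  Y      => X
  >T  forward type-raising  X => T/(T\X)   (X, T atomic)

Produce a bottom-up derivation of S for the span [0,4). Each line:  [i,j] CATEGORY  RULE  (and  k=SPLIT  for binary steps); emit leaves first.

[0,1] NP  lex  "with"
[1,2] (NP/N)\NP  lex  "often"
[0,2] NP/N  <  k=1
[2,3] (S\N)\(NP/N)  lex  "some"
[0,3] S\N  <  k=2
[3,4] S\(S\N)  lex  "here"
[0,4] S  <  k=3

[0,4] S   <
  [0,3] S\N   <
    [0,2] NP/N   <
      [0,1] "with" : NP
      [1,2] "often" : (NP/N)\NP
    [2,3] "some" : (S\N)\(NP/N)
  [3,4] "here" : S\(S\N)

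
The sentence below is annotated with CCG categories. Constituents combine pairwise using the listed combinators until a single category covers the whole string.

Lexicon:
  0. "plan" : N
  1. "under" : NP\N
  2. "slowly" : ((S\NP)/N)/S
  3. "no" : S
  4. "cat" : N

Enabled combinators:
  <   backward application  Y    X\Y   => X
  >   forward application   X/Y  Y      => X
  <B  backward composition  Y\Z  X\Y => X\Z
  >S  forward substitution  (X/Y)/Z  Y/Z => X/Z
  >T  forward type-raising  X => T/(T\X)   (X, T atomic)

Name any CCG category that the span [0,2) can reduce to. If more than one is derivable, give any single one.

NP

[0,5] S   <
  [0,2] NP   <
    [0,1] "plan" : N
    [1,2] "under" : NP\N
  [2,5] S\NP   >
    [2,4] (S\NP)/N   >
      [2,3] "slowly" : ((S\NP)/N)/S
      [3,4] "no" : S
    [4,5] "cat" : N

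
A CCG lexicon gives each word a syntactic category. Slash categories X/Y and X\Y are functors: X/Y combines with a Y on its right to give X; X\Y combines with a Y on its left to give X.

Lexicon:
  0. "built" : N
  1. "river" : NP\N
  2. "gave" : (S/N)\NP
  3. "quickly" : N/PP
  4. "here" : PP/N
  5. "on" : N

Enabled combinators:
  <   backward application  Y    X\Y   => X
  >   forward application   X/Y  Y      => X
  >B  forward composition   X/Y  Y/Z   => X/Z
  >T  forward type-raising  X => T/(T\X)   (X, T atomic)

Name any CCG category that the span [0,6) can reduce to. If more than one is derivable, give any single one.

[0,6] S   >
  [0,5] S/N   >B
    [0,3] S/N   <
      [0,2] NP   >
        [0,1] NP/(NP\N)   >T
          [0,1] "built" : N
        [1,2] "river" : NP\N
      [2,3] "gave" : (S/N)\NP
    [3,5] N/N   >B
      [3,4] "quickly" : N/PP
      [4,5] "here" : PP/N
  [5,6] "on" : N

S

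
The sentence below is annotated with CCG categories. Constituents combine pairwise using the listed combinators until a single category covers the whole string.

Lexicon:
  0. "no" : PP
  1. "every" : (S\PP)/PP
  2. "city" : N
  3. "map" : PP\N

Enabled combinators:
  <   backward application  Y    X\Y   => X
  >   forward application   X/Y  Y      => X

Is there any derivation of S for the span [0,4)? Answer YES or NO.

[0,4] S   <
  [0,1] "no" : PP
  [1,4] S\PP   >
    [1,2] "every" : (S\PP)/PP
    [2,4] PP   <
      [2,3] "city" : N
      [3,4] "map" : PP\N

YES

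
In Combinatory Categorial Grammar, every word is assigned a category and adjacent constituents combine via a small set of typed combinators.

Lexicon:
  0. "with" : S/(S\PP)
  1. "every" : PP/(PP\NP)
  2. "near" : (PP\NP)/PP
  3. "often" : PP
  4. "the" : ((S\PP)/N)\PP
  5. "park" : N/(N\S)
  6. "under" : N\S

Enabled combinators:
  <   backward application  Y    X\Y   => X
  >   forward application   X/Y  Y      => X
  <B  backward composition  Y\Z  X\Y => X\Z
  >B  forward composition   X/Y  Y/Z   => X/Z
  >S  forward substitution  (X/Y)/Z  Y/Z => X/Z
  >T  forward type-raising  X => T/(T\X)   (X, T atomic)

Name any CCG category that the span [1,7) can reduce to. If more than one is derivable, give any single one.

[0,7] S   >
  [0,1] "with" : S/(S\PP)
  [1,7] S\PP   >
    [1,5] (S\PP)/N   <
      [1,4] PP   >
        [1,2] "every" : PP/(PP\NP)
        [2,4] PP\NP   >
          [2,3] "near" : (PP\NP)/PP
          [3,4] "often" : PP
      [4,5] "the" : ((S\PP)/N)\PP
    [5,7] N   >
      [5,6] "park" : N/(N\S)
      [6,7] "under" : N\S

S\PP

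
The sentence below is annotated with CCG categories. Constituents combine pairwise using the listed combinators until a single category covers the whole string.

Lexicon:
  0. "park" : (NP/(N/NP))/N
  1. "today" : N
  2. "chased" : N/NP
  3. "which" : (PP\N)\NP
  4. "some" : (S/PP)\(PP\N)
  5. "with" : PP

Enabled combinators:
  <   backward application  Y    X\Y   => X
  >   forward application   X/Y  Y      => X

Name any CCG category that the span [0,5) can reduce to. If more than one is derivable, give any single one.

S/PP

[0,6] S   >
  [0,5] S/PP   <
    [0,4] PP\N   <
      [0,3] NP   >
        [0,2] NP/(N/NP)   >
          [0,1] "park" : (NP/(N/NP))/N
          [1,2] "today" : N
        [2,3] "chased" : N/NP
      [3,4] "which" : (PP\N)\NP
    [4,5] "some" : (S/PP)\(PP\N)
  [5,6] "with" : PP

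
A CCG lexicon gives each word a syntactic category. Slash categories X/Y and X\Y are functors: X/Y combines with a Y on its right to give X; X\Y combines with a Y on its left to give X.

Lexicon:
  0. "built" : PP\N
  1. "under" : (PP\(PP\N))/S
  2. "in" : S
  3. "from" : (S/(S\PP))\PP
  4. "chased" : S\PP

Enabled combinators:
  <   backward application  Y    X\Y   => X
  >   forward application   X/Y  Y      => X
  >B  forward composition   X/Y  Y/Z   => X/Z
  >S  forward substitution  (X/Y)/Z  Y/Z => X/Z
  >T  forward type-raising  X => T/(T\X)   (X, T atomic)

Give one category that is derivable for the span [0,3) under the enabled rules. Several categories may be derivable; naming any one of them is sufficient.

PP

[0,5] S   >
  [0,4] S/(S\PP)   <
    [0,3] PP   <
      [0,1] "built" : PP\N
      [1,3] PP\(PP\N)   >
        [1,2] "under" : (PP\(PP\N))/S
        [2,3] "in" : S
    [3,4] "from" : (S/(S\PP))\PP
  [4,5] "chased" : S\PP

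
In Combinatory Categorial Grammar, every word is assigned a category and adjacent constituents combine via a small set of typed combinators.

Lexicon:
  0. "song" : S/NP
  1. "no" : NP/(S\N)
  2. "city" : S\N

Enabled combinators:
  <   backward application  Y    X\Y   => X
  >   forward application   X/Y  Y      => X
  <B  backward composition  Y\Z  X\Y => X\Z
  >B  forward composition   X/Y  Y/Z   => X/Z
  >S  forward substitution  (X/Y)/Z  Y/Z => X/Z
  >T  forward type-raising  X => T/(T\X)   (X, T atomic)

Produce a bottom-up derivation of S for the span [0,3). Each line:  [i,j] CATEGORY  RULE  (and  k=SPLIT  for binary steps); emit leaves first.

[0,1] S/NP  lex  "song"
[1,2] NP/(S\N)  lex  "no"
[2,3] S\N  lex  "city"
[1,3] NP  >  k=2
[0,3] S  >  k=1

[0,3] S   >
  [0,1] "song" : S/NP
  [1,3] NP   >
    [1,2] "no" : NP/(S\N)
    [2,3] "city" : S\N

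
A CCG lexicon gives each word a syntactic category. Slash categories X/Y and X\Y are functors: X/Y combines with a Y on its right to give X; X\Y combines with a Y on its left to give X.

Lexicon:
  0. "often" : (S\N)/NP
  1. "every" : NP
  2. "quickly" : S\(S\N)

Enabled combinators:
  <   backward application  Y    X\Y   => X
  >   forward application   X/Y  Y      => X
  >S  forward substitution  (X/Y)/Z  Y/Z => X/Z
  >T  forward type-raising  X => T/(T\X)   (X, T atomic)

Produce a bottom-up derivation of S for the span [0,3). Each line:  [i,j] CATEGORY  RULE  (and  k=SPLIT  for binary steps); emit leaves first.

[0,3] S   <
  [0,2] S\N   >
    [0,1] "often" : (S\N)/NP
    [1,2] "every" : NP
  [2,3] "quickly" : S\(S\N)

[0,1] (S\N)/NP  lex  "often"
[1,2] NP  lex  "every"
[0,2] S\N  >  k=1
[2,3] S\(S\N)  lex  "quickly"
[0,3] S  <  k=2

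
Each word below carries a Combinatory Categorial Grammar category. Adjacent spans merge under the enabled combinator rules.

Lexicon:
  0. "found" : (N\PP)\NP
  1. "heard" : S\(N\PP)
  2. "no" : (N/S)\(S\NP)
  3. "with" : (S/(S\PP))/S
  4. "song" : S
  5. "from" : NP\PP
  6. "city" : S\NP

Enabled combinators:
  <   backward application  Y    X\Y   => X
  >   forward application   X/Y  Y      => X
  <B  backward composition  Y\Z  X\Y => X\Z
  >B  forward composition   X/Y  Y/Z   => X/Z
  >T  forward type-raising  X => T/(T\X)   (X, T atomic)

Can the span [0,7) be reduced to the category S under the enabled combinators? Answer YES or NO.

(N\PP)\NP S\(N\PP) (N/S)\(S\NP) (S/(S\PP))/S S NP\PP S\NP
CKY chart[0,7] = {N, N/(N\N), N/(S\S), NP/(NP\N), PP/(PP\N), S/(S\N)}; S ∉ chart

NO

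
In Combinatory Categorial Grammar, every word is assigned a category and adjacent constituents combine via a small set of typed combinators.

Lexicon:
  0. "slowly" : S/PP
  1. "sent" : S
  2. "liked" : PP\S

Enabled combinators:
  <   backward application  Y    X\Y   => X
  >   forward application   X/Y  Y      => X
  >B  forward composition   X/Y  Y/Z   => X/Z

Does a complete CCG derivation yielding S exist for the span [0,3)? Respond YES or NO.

YES

[0,3] S   >
  [0,1] "slowly" : S/PP
  [1,3] PP   <
    [1,2] "sent" : S
    [2,3] "liked" : PP\S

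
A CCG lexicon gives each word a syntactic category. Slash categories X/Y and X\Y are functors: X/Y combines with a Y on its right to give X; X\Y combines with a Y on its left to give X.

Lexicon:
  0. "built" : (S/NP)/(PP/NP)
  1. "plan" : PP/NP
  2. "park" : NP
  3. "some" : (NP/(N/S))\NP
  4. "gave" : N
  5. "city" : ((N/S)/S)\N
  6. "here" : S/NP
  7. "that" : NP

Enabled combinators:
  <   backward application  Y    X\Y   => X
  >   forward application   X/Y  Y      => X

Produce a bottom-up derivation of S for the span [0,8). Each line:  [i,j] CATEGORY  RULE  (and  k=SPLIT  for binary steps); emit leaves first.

[0,1] (S/NP)/(PP/NP)  lex  "built"
[1,2] PP/NP  lex  "plan"
[0,2] S/NP  >  k=1
[2,3] NP  lex  "park"
[3,4] (NP/(N/S))\NP  lex  "some"
[2,4] NP/(N/S)  <  k=3
[4,5] N  lex  "gave"
[5,6] ((N/S)/S)\N  lex  "city"
[4,6] (N/S)/S  <  k=5
[6,7] S/NP  lex  "here"
[7,8] NP  lex  "that"
[6,8] S  >  k=7
[4,8] N/S  >  k=6
[2,8] NP  >  k=4
[0,8] S  >  k=2

[0,8] S   >
  [0,2] S/NP   >
    [0,1] "built" : (S/NP)/(PP/NP)
    [1,2] "plan" : PP/NP
  [2,8] NP   >
    [2,4] NP/(N/S)   <
      [2,3] "park" : NP
      [3,4] "some" : (NP/(N/S))\NP
    [4,8] N/S   >
      [4,6] (N/S)/S   <
        [4,5] "gave" : N
        [5,6] "city" : ((N/S)/S)\N
      [6,8] S   >
        [6,7] "here" : S/NP
        [7,8] "that" : NP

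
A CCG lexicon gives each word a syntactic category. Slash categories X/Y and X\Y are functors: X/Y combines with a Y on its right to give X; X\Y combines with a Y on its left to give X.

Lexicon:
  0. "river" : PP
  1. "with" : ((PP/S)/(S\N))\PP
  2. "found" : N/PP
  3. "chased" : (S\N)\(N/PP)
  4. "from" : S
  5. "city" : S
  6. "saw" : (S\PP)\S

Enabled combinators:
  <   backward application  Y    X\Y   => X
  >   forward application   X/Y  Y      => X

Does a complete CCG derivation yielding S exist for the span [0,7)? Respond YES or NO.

YES

[0,7] S   <
  [0,5] PP   >
    [0,4] PP/S   >
      [0,2] (PP/S)/(S\N)   <
        [0,1] "river" : PP
        [1,2] "with" : ((PP/S)/(S\N))\PP
      [2,4] S\N   <
        [2,3] "found" : N/PP
        [3,4] "chased" : (S\N)\(N/PP)
    [4,5] "from" : S
  [5,7] S\PP   <
    [5,6] "city" : S
    [6,7] "saw" : (S\PP)\S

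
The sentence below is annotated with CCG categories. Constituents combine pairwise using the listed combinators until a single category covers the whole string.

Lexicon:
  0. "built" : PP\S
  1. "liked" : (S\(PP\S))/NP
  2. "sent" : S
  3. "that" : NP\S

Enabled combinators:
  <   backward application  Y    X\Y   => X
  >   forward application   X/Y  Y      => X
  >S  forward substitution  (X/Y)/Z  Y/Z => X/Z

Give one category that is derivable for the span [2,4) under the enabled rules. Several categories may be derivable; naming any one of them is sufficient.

[0,4] S   <
  [0,1] "built" : PP\S
  [1,4] S\(PP\S)   >
    [1,2] "liked" : (S\(PP\S))/NP
    [2,4] NP   <
      [2,3] "sent" : S
      [3,4] "that" : NP\S

NP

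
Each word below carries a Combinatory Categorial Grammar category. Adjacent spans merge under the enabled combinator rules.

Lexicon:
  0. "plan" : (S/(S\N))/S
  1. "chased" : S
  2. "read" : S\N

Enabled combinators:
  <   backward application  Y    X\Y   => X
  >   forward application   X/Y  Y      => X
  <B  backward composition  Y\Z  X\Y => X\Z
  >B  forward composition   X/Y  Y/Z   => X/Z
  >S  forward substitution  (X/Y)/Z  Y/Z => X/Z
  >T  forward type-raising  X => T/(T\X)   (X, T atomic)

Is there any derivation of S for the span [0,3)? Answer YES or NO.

YES

[0,3] S   >
  [0,2] S/(S\N)   >
    [0,1] "plan" : (S/(S\N))/S
    [1,2] "chased" : S
  [2,3] "read" : S\N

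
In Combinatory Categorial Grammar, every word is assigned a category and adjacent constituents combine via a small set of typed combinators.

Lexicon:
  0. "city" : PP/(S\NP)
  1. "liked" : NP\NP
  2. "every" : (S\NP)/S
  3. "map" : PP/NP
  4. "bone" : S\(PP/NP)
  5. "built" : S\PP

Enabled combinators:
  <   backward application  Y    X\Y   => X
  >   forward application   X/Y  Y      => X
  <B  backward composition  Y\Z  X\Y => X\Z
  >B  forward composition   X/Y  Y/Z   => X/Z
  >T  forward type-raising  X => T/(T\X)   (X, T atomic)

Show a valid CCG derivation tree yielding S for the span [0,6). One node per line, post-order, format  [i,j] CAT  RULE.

[0,1] PP/(S\NP)  lex  "city"
[1,2] NP\NP  lex  "liked"
[2,3] (S\NP)/S  lex  "every"
[3,4] PP/NP  lex  "map"
[4,5] S\(PP/NP)  lex  "bone"
[3,5] S  <  k=4
[2,5] S\NP  >  k=3
[1,5] S\NP  <B  k=2
[0,5] PP  >  k=1
[5,6] S\PP  lex  "built"
[0,6] S  <  k=5

[0,6] S   <
  [0,5] PP   >
    [0,1] "city" : PP/(S\NP)
    [1,5] S\NP   <B
      [1,2] "liked" : NP\NP
      [2,5] S\NP   >
        [2,3] "every" : (S\NP)/S
        [3,5] S   <
          [3,4] "map" : PP/NP
          [4,5] "bone" : S\(PP/NP)
  [5,6] "built" : S\PP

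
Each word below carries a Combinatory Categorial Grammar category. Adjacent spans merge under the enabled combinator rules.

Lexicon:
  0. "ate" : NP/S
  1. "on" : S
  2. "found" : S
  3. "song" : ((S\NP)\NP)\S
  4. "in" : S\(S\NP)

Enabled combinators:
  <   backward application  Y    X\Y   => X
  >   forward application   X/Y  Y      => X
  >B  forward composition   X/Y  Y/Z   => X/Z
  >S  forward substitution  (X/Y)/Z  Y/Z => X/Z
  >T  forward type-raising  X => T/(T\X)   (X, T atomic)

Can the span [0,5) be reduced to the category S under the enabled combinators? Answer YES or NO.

[0,5] S   <
  [0,4] S\NP   <
    [0,2] NP   >
      [0,1] "ate" : NP/S
      [1,2] "on" : S
    [2,4] (S\NP)\NP   <
      [2,3] "found" : S
      [3,4] "song" : ((S\NP)\NP)\S
  [4,5] "in" : S\(S\NP)

YES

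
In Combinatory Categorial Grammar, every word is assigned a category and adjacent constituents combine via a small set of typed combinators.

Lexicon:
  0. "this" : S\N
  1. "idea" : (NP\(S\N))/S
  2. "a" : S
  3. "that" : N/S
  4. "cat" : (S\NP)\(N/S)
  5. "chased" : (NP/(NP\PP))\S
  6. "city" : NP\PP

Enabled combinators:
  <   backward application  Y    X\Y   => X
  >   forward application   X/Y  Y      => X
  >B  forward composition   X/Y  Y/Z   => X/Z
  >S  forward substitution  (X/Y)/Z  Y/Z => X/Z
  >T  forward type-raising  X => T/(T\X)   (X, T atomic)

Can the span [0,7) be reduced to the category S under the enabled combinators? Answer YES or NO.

S\N (NP\(S\N))/S S N/S (S\NP)\(N/S) (NP/(NP\PP))\S NP\PP
CKY chart[0,7] = {N/(N\NP), NP, NP/(NP\NP), PP/(PP\NP), S/(S\NP)}; S ∉ chart

NO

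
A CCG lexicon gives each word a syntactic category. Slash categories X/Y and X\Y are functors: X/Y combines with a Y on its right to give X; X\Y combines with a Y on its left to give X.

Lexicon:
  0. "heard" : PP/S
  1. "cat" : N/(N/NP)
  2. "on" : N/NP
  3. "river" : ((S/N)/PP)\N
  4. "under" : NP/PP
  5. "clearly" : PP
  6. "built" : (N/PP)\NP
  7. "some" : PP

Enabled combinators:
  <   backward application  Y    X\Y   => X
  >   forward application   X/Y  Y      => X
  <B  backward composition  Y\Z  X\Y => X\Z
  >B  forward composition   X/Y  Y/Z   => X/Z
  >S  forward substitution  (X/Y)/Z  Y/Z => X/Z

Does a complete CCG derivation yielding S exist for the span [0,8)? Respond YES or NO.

PP/S N/(N/NP) N/NP ((S/N)/PP)\N NP/PP PP (N/PP)\NP PP
CKY chart[0,8] = {PP}; S ∉ chart

NO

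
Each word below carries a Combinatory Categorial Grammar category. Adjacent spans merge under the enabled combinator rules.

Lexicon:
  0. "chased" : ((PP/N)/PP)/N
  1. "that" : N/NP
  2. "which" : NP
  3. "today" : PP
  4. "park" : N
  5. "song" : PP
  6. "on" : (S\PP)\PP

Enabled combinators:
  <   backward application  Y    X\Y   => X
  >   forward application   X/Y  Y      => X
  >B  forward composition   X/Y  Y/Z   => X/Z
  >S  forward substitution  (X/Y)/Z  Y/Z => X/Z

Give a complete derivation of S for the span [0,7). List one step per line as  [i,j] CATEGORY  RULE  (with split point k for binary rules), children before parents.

[0,1] ((PP/N)/PP)/N  lex  "chased"
[1,2] N/NP  lex  "that"
[2,3] NP  lex  "which"
[1,3] N  >  k=2
[0,3] (PP/N)/PP  >  k=1
[3,4] PP  lex  "today"
[0,4] PP/N  >  k=3
[4,5] N  lex  "park"
[0,5] PP  >  k=4
[5,6] PP  lex  "song"
[6,7] (S\PP)\PP  lex  "on"
[5,7] S\PP  <  k=6
[0,7] S  <  k=5

[0,7] S   <
  [0,5] PP   >
    [0,4] PP/N   >
      [0,3] (PP/N)/PP   >
        [0,1] "chased" : ((PP/N)/PP)/N
        [1,3] N   >
          [1,2] "that" : N/NP
          [2,3] "which" : NP
      [3,4] "today" : PP
    [4,5] "park" : N
  [5,7] S\PP   <
    [5,6] "song" : PP
    [6,7] "on" : (S\PP)\PP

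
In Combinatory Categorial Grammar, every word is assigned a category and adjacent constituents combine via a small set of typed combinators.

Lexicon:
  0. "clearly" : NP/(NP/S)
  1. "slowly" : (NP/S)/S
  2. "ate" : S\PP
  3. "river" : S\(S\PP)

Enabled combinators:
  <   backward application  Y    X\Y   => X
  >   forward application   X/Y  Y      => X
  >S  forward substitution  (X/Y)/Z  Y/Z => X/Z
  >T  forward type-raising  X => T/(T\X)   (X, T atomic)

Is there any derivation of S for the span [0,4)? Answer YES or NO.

NP/(NP/S) (NP/S)/S S\PP S\(S\PP)
CKY chart[0,4] = {N/(N\NP), NP, NP/(NP\NP), PP/(PP\NP), S/(S\NP)}; S ∉ chart

NO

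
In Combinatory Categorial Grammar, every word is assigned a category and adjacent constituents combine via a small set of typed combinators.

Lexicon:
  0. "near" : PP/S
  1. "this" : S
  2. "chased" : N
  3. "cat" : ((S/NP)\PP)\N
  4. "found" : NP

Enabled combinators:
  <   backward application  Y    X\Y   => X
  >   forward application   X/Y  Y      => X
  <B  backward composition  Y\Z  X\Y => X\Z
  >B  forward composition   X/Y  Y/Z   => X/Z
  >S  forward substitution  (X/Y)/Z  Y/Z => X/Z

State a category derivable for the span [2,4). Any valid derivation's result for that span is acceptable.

(S/NP)\PP

[0,5] S   >
  [0,4] S/NP   <
    [0,2] PP   >
      [0,1] "near" : PP/S
      [1,2] "this" : S
    [2,4] (S/NP)\PP   <
      [2,3] "chased" : N
      [3,4] "cat" : ((S/NP)\PP)\N
  [4,5] "found" : NP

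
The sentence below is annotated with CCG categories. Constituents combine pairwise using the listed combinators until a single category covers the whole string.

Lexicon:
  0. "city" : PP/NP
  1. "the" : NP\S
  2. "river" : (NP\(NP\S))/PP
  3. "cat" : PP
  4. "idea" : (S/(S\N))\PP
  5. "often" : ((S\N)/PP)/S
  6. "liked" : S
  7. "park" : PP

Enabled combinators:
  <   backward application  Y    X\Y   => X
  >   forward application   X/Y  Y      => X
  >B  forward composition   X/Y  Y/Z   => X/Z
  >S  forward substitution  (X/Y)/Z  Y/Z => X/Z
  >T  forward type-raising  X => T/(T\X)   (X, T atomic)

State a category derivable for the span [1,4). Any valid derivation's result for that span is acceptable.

NP

[0,8] S   >
  [0,5] S/(S\N)   <
    [0,4] PP   >
      [0,1] "city" : PP/NP
      [1,4] NP   <
        [1,2] "the" : NP\S
        [2,4] NP\(NP\S)   >
          [2,3] "river" : (NP\(NP\S))/PP
          [3,4] "cat" : PP
    [4,5] "idea" : (S/(S\N))\PP
  [5,8] S\N   >
    [5,7] (S\N)/PP   >
      [5,6] "often" : ((S\N)/PP)/S
      [6,7] "liked" : S
    [7,8] "park" : PP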